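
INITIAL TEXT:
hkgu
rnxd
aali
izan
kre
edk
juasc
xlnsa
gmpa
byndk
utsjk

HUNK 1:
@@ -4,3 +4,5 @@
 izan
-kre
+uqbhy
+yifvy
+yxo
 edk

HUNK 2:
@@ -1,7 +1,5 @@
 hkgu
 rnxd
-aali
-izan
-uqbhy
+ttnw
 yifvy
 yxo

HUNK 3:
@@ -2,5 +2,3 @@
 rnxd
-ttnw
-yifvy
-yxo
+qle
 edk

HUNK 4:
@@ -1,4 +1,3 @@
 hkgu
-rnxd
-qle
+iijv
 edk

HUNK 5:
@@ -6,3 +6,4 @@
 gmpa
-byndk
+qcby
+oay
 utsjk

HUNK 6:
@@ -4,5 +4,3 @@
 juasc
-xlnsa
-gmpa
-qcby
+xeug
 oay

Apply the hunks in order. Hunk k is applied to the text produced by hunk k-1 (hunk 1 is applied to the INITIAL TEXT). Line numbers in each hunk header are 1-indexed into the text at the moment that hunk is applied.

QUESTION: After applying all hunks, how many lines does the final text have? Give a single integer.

Hunk 1: at line 4 remove [kre] add [uqbhy,yifvy,yxo] -> 13 lines: hkgu rnxd aali izan uqbhy yifvy yxo edk juasc xlnsa gmpa byndk utsjk
Hunk 2: at line 1 remove [aali,izan,uqbhy] add [ttnw] -> 11 lines: hkgu rnxd ttnw yifvy yxo edk juasc xlnsa gmpa byndk utsjk
Hunk 3: at line 2 remove [ttnw,yifvy,yxo] add [qle] -> 9 lines: hkgu rnxd qle edk juasc xlnsa gmpa byndk utsjk
Hunk 4: at line 1 remove [rnxd,qle] add [iijv] -> 8 lines: hkgu iijv edk juasc xlnsa gmpa byndk utsjk
Hunk 5: at line 6 remove [byndk] add [qcby,oay] -> 9 lines: hkgu iijv edk juasc xlnsa gmpa qcby oay utsjk
Hunk 6: at line 4 remove [xlnsa,gmpa,qcby] add [xeug] -> 7 lines: hkgu iijv edk juasc xeug oay utsjk
Final line count: 7

Answer: 7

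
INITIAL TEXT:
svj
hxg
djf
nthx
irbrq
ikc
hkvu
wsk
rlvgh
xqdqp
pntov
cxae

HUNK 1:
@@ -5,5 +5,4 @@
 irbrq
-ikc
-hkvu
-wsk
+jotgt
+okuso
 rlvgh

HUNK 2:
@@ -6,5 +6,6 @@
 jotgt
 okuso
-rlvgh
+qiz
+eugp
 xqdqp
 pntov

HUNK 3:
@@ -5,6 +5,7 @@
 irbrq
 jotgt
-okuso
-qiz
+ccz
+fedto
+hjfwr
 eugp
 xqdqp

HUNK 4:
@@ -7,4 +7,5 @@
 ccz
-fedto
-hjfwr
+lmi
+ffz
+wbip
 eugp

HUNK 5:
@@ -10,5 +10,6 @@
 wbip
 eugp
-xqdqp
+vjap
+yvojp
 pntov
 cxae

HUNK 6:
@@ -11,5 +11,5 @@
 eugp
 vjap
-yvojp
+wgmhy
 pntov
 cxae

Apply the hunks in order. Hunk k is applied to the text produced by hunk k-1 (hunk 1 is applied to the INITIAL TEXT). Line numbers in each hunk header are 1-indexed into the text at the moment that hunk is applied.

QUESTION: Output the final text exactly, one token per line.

Hunk 1: at line 5 remove [ikc,hkvu,wsk] add [jotgt,okuso] -> 11 lines: svj hxg djf nthx irbrq jotgt okuso rlvgh xqdqp pntov cxae
Hunk 2: at line 6 remove [rlvgh] add [qiz,eugp] -> 12 lines: svj hxg djf nthx irbrq jotgt okuso qiz eugp xqdqp pntov cxae
Hunk 3: at line 5 remove [okuso,qiz] add [ccz,fedto,hjfwr] -> 13 lines: svj hxg djf nthx irbrq jotgt ccz fedto hjfwr eugp xqdqp pntov cxae
Hunk 4: at line 7 remove [fedto,hjfwr] add [lmi,ffz,wbip] -> 14 lines: svj hxg djf nthx irbrq jotgt ccz lmi ffz wbip eugp xqdqp pntov cxae
Hunk 5: at line 10 remove [xqdqp] add [vjap,yvojp] -> 15 lines: svj hxg djf nthx irbrq jotgt ccz lmi ffz wbip eugp vjap yvojp pntov cxae
Hunk 6: at line 11 remove [yvojp] add [wgmhy] -> 15 lines: svj hxg djf nthx irbrq jotgt ccz lmi ffz wbip eugp vjap wgmhy pntov cxae

Answer: svj
hxg
djf
nthx
irbrq
jotgt
ccz
lmi
ffz
wbip
eugp
vjap
wgmhy
pntov
cxae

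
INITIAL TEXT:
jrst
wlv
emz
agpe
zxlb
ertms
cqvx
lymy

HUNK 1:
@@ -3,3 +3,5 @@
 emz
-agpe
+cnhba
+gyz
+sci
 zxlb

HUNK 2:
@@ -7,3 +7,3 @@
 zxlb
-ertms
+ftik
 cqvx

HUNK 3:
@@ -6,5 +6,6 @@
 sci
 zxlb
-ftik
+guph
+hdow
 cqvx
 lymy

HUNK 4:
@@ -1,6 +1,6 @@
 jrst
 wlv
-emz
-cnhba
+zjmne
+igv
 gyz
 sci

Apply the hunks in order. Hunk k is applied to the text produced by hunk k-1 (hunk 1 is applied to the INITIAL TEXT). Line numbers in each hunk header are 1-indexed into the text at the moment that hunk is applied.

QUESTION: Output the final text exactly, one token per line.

Hunk 1: at line 3 remove [agpe] add [cnhba,gyz,sci] -> 10 lines: jrst wlv emz cnhba gyz sci zxlb ertms cqvx lymy
Hunk 2: at line 7 remove [ertms] add [ftik] -> 10 lines: jrst wlv emz cnhba gyz sci zxlb ftik cqvx lymy
Hunk 3: at line 6 remove [ftik] add [guph,hdow] -> 11 lines: jrst wlv emz cnhba gyz sci zxlb guph hdow cqvx lymy
Hunk 4: at line 1 remove [emz,cnhba] add [zjmne,igv] -> 11 lines: jrst wlv zjmne igv gyz sci zxlb guph hdow cqvx lymy

Answer: jrst
wlv
zjmne
igv
gyz
sci
zxlb
guph
hdow
cqvx
lymy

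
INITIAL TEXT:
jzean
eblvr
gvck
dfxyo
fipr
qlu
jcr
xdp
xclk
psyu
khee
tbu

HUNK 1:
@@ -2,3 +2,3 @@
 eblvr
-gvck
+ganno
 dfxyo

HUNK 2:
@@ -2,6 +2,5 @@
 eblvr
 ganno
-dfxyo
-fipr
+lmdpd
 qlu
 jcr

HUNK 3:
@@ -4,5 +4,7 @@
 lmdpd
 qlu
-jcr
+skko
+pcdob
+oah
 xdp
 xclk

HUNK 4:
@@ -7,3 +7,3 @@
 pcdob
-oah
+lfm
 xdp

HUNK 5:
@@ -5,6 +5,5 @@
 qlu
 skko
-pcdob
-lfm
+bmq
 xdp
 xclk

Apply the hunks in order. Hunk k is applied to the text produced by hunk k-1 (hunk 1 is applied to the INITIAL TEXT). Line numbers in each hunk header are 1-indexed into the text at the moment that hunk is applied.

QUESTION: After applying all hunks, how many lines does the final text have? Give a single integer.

Hunk 1: at line 2 remove [gvck] add [ganno] -> 12 lines: jzean eblvr ganno dfxyo fipr qlu jcr xdp xclk psyu khee tbu
Hunk 2: at line 2 remove [dfxyo,fipr] add [lmdpd] -> 11 lines: jzean eblvr ganno lmdpd qlu jcr xdp xclk psyu khee tbu
Hunk 3: at line 4 remove [jcr] add [skko,pcdob,oah] -> 13 lines: jzean eblvr ganno lmdpd qlu skko pcdob oah xdp xclk psyu khee tbu
Hunk 4: at line 7 remove [oah] add [lfm] -> 13 lines: jzean eblvr ganno lmdpd qlu skko pcdob lfm xdp xclk psyu khee tbu
Hunk 5: at line 5 remove [pcdob,lfm] add [bmq] -> 12 lines: jzean eblvr ganno lmdpd qlu skko bmq xdp xclk psyu khee tbu
Final line count: 12

Answer: 12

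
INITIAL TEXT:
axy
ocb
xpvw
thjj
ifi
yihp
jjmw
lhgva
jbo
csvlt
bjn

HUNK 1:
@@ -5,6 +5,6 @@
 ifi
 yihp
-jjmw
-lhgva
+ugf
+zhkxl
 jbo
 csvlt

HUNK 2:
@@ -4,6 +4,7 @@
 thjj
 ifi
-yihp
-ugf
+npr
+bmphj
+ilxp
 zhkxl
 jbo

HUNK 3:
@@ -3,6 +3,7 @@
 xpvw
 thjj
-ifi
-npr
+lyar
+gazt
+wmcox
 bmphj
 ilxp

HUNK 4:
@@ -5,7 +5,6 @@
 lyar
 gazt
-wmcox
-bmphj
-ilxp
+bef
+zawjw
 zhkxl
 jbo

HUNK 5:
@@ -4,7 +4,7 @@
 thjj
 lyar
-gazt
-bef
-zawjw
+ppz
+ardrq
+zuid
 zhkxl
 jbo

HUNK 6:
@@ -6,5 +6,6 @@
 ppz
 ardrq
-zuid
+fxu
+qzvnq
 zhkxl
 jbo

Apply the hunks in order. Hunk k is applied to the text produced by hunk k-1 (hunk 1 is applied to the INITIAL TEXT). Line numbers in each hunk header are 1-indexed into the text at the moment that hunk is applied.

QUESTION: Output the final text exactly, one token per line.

Hunk 1: at line 5 remove [jjmw,lhgva] add [ugf,zhkxl] -> 11 lines: axy ocb xpvw thjj ifi yihp ugf zhkxl jbo csvlt bjn
Hunk 2: at line 4 remove [yihp,ugf] add [npr,bmphj,ilxp] -> 12 lines: axy ocb xpvw thjj ifi npr bmphj ilxp zhkxl jbo csvlt bjn
Hunk 3: at line 3 remove [ifi,npr] add [lyar,gazt,wmcox] -> 13 lines: axy ocb xpvw thjj lyar gazt wmcox bmphj ilxp zhkxl jbo csvlt bjn
Hunk 4: at line 5 remove [wmcox,bmphj,ilxp] add [bef,zawjw] -> 12 lines: axy ocb xpvw thjj lyar gazt bef zawjw zhkxl jbo csvlt bjn
Hunk 5: at line 4 remove [gazt,bef,zawjw] add [ppz,ardrq,zuid] -> 12 lines: axy ocb xpvw thjj lyar ppz ardrq zuid zhkxl jbo csvlt bjn
Hunk 6: at line 6 remove [zuid] add [fxu,qzvnq] -> 13 lines: axy ocb xpvw thjj lyar ppz ardrq fxu qzvnq zhkxl jbo csvlt bjn

Answer: axy
ocb
xpvw
thjj
lyar
ppz
ardrq
fxu
qzvnq
zhkxl
jbo
csvlt
bjn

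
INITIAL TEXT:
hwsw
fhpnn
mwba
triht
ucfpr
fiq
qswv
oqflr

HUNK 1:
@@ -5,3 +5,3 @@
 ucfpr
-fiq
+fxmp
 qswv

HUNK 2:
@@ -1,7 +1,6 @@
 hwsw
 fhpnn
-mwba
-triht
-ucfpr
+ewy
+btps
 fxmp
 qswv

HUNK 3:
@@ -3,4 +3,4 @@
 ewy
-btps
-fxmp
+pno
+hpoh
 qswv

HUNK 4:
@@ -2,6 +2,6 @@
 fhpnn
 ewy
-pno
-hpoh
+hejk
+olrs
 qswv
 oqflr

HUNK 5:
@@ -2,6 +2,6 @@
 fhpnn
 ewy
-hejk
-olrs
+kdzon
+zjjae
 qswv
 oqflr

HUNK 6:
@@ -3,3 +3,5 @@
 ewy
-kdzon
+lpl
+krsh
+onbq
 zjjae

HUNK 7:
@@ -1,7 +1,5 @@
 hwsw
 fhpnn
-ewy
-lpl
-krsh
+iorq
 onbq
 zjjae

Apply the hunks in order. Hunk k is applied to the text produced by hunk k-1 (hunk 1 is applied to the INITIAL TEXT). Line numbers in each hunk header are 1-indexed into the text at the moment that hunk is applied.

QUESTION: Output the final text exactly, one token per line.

Answer: hwsw
fhpnn
iorq
onbq
zjjae
qswv
oqflr

Derivation:
Hunk 1: at line 5 remove [fiq] add [fxmp] -> 8 lines: hwsw fhpnn mwba triht ucfpr fxmp qswv oqflr
Hunk 2: at line 1 remove [mwba,triht,ucfpr] add [ewy,btps] -> 7 lines: hwsw fhpnn ewy btps fxmp qswv oqflr
Hunk 3: at line 3 remove [btps,fxmp] add [pno,hpoh] -> 7 lines: hwsw fhpnn ewy pno hpoh qswv oqflr
Hunk 4: at line 2 remove [pno,hpoh] add [hejk,olrs] -> 7 lines: hwsw fhpnn ewy hejk olrs qswv oqflr
Hunk 5: at line 2 remove [hejk,olrs] add [kdzon,zjjae] -> 7 lines: hwsw fhpnn ewy kdzon zjjae qswv oqflr
Hunk 6: at line 3 remove [kdzon] add [lpl,krsh,onbq] -> 9 lines: hwsw fhpnn ewy lpl krsh onbq zjjae qswv oqflr
Hunk 7: at line 1 remove [ewy,lpl,krsh] add [iorq] -> 7 lines: hwsw fhpnn iorq onbq zjjae qswv oqflr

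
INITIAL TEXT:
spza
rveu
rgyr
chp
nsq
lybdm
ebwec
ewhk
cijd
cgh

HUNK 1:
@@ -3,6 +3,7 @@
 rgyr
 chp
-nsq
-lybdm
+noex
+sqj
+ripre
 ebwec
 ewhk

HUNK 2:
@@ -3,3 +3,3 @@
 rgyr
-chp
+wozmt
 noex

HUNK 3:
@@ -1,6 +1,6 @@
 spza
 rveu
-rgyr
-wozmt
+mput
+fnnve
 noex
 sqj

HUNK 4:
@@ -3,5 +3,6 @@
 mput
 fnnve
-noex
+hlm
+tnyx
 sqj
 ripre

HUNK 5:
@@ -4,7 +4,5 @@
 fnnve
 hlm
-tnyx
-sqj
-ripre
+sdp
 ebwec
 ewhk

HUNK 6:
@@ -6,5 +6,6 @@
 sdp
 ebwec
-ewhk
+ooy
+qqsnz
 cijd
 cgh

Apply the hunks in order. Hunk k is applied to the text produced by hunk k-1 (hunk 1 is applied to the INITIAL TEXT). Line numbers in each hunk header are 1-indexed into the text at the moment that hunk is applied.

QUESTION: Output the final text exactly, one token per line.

Answer: spza
rveu
mput
fnnve
hlm
sdp
ebwec
ooy
qqsnz
cijd
cgh

Derivation:
Hunk 1: at line 3 remove [nsq,lybdm] add [noex,sqj,ripre] -> 11 lines: spza rveu rgyr chp noex sqj ripre ebwec ewhk cijd cgh
Hunk 2: at line 3 remove [chp] add [wozmt] -> 11 lines: spza rveu rgyr wozmt noex sqj ripre ebwec ewhk cijd cgh
Hunk 3: at line 1 remove [rgyr,wozmt] add [mput,fnnve] -> 11 lines: spza rveu mput fnnve noex sqj ripre ebwec ewhk cijd cgh
Hunk 4: at line 3 remove [noex] add [hlm,tnyx] -> 12 lines: spza rveu mput fnnve hlm tnyx sqj ripre ebwec ewhk cijd cgh
Hunk 5: at line 4 remove [tnyx,sqj,ripre] add [sdp] -> 10 lines: spza rveu mput fnnve hlm sdp ebwec ewhk cijd cgh
Hunk 6: at line 6 remove [ewhk] add [ooy,qqsnz] -> 11 lines: spza rveu mput fnnve hlm sdp ebwec ooy qqsnz cijd cgh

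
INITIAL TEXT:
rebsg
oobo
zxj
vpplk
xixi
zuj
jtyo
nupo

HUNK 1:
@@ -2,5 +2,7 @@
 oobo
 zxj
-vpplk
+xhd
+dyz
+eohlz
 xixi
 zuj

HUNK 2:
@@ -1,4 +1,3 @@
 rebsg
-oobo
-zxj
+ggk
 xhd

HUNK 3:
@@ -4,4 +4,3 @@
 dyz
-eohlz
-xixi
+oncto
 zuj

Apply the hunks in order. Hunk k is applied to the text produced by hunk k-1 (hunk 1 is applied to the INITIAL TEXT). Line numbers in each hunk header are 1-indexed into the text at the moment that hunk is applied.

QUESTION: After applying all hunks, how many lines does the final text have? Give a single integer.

Hunk 1: at line 2 remove [vpplk] add [xhd,dyz,eohlz] -> 10 lines: rebsg oobo zxj xhd dyz eohlz xixi zuj jtyo nupo
Hunk 2: at line 1 remove [oobo,zxj] add [ggk] -> 9 lines: rebsg ggk xhd dyz eohlz xixi zuj jtyo nupo
Hunk 3: at line 4 remove [eohlz,xixi] add [oncto] -> 8 lines: rebsg ggk xhd dyz oncto zuj jtyo nupo
Final line count: 8

Answer: 8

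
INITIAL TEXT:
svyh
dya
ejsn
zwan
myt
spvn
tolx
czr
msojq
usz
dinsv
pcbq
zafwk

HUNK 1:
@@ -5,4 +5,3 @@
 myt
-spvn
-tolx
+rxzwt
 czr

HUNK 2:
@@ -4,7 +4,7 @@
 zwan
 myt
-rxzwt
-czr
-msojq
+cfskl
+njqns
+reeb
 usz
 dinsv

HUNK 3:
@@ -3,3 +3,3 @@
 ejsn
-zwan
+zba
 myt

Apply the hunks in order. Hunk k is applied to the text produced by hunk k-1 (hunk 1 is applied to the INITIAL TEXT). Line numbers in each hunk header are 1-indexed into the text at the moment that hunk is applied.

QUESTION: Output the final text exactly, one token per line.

Answer: svyh
dya
ejsn
zba
myt
cfskl
njqns
reeb
usz
dinsv
pcbq
zafwk

Derivation:
Hunk 1: at line 5 remove [spvn,tolx] add [rxzwt] -> 12 lines: svyh dya ejsn zwan myt rxzwt czr msojq usz dinsv pcbq zafwk
Hunk 2: at line 4 remove [rxzwt,czr,msojq] add [cfskl,njqns,reeb] -> 12 lines: svyh dya ejsn zwan myt cfskl njqns reeb usz dinsv pcbq zafwk
Hunk 3: at line 3 remove [zwan] add [zba] -> 12 lines: svyh dya ejsn zba myt cfskl njqns reeb usz dinsv pcbq zafwk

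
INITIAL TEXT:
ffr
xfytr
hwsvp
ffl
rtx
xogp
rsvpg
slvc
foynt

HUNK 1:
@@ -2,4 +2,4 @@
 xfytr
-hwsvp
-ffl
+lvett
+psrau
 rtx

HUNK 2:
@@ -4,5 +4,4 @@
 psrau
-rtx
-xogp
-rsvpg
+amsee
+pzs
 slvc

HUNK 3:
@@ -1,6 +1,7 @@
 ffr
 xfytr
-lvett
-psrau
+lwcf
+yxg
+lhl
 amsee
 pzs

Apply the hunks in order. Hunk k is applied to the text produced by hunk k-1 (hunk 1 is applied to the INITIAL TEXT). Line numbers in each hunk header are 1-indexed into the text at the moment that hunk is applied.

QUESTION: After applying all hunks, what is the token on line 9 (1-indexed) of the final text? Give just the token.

Hunk 1: at line 2 remove [hwsvp,ffl] add [lvett,psrau] -> 9 lines: ffr xfytr lvett psrau rtx xogp rsvpg slvc foynt
Hunk 2: at line 4 remove [rtx,xogp,rsvpg] add [amsee,pzs] -> 8 lines: ffr xfytr lvett psrau amsee pzs slvc foynt
Hunk 3: at line 1 remove [lvett,psrau] add [lwcf,yxg,lhl] -> 9 lines: ffr xfytr lwcf yxg lhl amsee pzs slvc foynt
Final line 9: foynt

Answer: foynt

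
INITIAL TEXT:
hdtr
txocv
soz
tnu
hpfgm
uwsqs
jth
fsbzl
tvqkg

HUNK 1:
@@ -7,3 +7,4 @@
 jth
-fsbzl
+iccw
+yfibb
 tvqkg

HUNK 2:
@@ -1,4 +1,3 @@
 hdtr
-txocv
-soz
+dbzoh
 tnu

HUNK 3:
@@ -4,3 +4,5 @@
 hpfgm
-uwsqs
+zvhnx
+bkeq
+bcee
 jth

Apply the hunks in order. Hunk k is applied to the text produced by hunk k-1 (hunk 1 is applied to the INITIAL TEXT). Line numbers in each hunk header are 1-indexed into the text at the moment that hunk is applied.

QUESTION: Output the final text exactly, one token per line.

Answer: hdtr
dbzoh
tnu
hpfgm
zvhnx
bkeq
bcee
jth
iccw
yfibb
tvqkg

Derivation:
Hunk 1: at line 7 remove [fsbzl] add [iccw,yfibb] -> 10 lines: hdtr txocv soz tnu hpfgm uwsqs jth iccw yfibb tvqkg
Hunk 2: at line 1 remove [txocv,soz] add [dbzoh] -> 9 lines: hdtr dbzoh tnu hpfgm uwsqs jth iccw yfibb tvqkg
Hunk 3: at line 4 remove [uwsqs] add [zvhnx,bkeq,bcee] -> 11 lines: hdtr dbzoh tnu hpfgm zvhnx bkeq bcee jth iccw yfibb tvqkg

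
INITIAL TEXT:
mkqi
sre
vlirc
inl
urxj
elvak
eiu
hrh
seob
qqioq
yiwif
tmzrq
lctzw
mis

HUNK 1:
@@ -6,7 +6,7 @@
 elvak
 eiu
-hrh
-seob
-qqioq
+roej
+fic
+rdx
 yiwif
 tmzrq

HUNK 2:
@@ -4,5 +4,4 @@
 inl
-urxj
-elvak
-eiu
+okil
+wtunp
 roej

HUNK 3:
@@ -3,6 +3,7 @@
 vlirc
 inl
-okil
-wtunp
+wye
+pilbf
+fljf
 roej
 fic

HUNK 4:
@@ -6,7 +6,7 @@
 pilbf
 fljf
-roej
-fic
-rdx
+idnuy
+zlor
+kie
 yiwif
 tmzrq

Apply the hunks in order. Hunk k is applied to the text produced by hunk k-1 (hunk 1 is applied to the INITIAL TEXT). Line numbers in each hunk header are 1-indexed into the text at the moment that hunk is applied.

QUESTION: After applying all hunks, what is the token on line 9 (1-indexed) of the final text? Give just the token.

Hunk 1: at line 6 remove [hrh,seob,qqioq] add [roej,fic,rdx] -> 14 lines: mkqi sre vlirc inl urxj elvak eiu roej fic rdx yiwif tmzrq lctzw mis
Hunk 2: at line 4 remove [urxj,elvak,eiu] add [okil,wtunp] -> 13 lines: mkqi sre vlirc inl okil wtunp roej fic rdx yiwif tmzrq lctzw mis
Hunk 3: at line 3 remove [okil,wtunp] add [wye,pilbf,fljf] -> 14 lines: mkqi sre vlirc inl wye pilbf fljf roej fic rdx yiwif tmzrq lctzw mis
Hunk 4: at line 6 remove [roej,fic,rdx] add [idnuy,zlor,kie] -> 14 lines: mkqi sre vlirc inl wye pilbf fljf idnuy zlor kie yiwif tmzrq lctzw mis
Final line 9: zlor

Answer: zlor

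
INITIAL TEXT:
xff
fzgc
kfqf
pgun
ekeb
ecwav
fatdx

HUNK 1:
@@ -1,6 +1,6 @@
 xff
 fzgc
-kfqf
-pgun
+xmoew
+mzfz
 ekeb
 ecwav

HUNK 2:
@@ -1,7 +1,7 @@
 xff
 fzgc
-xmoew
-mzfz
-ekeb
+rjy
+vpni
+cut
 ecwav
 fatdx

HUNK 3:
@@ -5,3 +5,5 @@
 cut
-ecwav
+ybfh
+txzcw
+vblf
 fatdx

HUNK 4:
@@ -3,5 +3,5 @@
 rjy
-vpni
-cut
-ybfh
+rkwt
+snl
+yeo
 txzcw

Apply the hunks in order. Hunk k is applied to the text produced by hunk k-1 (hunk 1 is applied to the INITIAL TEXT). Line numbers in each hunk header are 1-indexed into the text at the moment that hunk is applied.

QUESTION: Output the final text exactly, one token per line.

Answer: xff
fzgc
rjy
rkwt
snl
yeo
txzcw
vblf
fatdx

Derivation:
Hunk 1: at line 1 remove [kfqf,pgun] add [xmoew,mzfz] -> 7 lines: xff fzgc xmoew mzfz ekeb ecwav fatdx
Hunk 2: at line 1 remove [xmoew,mzfz,ekeb] add [rjy,vpni,cut] -> 7 lines: xff fzgc rjy vpni cut ecwav fatdx
Hunk 3: at line 5 remove [ecwav] add [ybfh,txzcw,vblf] -> 9 lines: xff fzgc rjy vpni cut ybfh txzcw vblf fatdx
Hunk 4: at line 3 remove [vpni,cut,ybfh] add [rkwt,snl,yeo] -> 9 lines: xff fzgc rjy rkwt snl yeo txzcw vblf fatdx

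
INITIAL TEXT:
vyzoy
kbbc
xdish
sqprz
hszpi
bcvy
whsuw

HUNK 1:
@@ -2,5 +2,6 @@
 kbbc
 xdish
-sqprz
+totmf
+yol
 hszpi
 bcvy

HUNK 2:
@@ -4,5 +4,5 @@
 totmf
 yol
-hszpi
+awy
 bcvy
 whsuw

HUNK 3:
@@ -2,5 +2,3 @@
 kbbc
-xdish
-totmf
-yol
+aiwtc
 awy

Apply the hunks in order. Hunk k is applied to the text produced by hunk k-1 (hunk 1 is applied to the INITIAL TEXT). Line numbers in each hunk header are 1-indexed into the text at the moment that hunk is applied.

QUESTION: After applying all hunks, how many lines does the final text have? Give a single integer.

Answer: 6

Derivation:
Hunk 1: at line 2 remove [sqprz] add [totmf,yol] -> 8 lines: vyzoy kbbc xdish totmf yol hszpi bcvy whsuw
Hunk 2: at line 4 remove [hszpi] add [awy] -> 8 lines: vyzoy kbbc xdish totmf yol awy bcvy whsuw
Hunk 3: at line 2 remove [xdish,totmf,yol] add [aiwtc] -> 6 lines: vyzoy kbbc aiwtc awy bcvy whsuw
Final line count: 6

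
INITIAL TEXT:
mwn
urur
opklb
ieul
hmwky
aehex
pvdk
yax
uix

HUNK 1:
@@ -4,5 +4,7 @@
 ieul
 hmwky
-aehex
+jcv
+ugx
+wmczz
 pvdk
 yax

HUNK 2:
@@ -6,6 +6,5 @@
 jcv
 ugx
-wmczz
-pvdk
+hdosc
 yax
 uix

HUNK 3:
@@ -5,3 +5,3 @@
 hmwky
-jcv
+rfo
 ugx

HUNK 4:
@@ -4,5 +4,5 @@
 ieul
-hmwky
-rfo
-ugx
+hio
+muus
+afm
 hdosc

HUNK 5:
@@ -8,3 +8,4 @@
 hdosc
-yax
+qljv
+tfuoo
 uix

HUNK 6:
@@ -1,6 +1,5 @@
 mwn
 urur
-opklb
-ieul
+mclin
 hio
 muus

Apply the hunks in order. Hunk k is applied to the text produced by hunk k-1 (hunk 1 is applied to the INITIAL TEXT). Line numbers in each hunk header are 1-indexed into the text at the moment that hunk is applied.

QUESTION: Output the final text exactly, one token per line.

Hunk 1: at line 4 remove [aehex] add [jcv,ugx,wmczz] -> 11 lines: mwn urur opklb ieul hmwky jcv ugx wmczz pvdk yax uix
Hunk 2: at line 6 remove [wmczz,pvdk] add [hdosc] -> 10 lines: mwn urur opklb ieul hmwky jcv ugx hdosc yax uix
Hunk 3: at line 5 remove [jcv] add [rfo] -> 10 lines: mwn urur opklb ieul hmwky rfo ugx hdosc yax uix
Hunk 4: at line 4 remove [hmwky,rfo,ugx] add [hio,muus,afm] -> 10 lines: mwn urur opklb ieul hio muus afm hdosc yax uix
Hunk 5: at line 8 remove [yax] add [qljv,tfuoo] -> 11 lines: mwn urur opklb ieul hio muus afm hdosc qljv tfuoo uix
Hunk 6: at line 1 remove [opklb,ieul] add [mclin] -> 10 lines: mwn urur mclin hio muus afm hdosc qljv tfuoo uix

Answer: mwn
urur
mclin
hio
muus
afm
hdosc
qljv
tfuoo
uix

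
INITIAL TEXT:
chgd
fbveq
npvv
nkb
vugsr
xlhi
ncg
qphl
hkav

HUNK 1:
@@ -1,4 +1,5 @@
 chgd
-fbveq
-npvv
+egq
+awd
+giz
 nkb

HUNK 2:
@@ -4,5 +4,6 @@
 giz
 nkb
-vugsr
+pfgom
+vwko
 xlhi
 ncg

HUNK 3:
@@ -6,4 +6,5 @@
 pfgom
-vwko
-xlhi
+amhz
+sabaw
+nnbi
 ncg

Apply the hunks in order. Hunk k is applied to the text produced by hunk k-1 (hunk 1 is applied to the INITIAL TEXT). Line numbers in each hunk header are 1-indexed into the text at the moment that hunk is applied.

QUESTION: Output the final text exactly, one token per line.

Answer: chgd
egq
awd
giz
nkb
pfgom
amhz
sabaw
nnbi
ncg
qphl
hkav

Derivation:
Hunk 1: at line 1 remove [fbveq,npvv] add [egq,awd,giz] -> 10 lines: chgd egq awd giz nkb vugsr xlhi ncg qphl hkav
Hunk 2: at line 4 remove [vugsr] add [pfgom,vwko] -> 11 lines: chgd egq awd giz nkb pfgom vwko xlhi ncg qphl hkav
Hunk 3: at line 6 remove [vwko,xlhi] add [amhz,sabaw,nnbi] -> 12 lines: chgd egq awd giz nkb pfgom amhz sabaw nnbi ncg qphl hkav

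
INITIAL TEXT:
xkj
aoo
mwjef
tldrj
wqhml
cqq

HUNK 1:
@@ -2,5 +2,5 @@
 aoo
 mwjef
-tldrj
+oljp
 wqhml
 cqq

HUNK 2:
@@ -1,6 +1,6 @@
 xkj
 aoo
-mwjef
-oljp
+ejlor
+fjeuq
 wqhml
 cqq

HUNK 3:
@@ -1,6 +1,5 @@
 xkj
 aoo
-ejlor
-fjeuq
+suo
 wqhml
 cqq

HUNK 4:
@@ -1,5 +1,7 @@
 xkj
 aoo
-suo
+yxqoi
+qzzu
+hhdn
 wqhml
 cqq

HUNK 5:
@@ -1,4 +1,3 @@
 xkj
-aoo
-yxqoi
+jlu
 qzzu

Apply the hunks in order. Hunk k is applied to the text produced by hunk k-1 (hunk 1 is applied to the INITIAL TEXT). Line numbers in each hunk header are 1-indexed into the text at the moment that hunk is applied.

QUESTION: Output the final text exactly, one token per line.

Answer: xkj
jlu
qzzu
hhdn
wqhml
cqq

Derivation:
Hunk 1: at line 2 remove [tldrj] add [oljp] -> 6 lines: xkj aoo mwjef oljp wqhml cqq
Hunk 2: at line 1 remove [mwjef,oljp] add [ejlor,fjeuq] -> 6 lines: xkj aoo ejlor fjeuq wqhml cqq
Hunk 3: at line 1 remove [ejlor,fjeuq] add [suo] -> 5 lines: xkj aoo suo wqhml cqq
Hunk 4: at line 1 remove [suo] add [yxqoi,qzzu,hhdn] -> 7 lines: xkj aoo yxqoi qzzu hhdn wqhml cqq
Hunk 5: at line 1 remove [aoo,yxqoi] add [jlu] -> 6 lines: xkj jlu qzzu hhdn wqhml cqq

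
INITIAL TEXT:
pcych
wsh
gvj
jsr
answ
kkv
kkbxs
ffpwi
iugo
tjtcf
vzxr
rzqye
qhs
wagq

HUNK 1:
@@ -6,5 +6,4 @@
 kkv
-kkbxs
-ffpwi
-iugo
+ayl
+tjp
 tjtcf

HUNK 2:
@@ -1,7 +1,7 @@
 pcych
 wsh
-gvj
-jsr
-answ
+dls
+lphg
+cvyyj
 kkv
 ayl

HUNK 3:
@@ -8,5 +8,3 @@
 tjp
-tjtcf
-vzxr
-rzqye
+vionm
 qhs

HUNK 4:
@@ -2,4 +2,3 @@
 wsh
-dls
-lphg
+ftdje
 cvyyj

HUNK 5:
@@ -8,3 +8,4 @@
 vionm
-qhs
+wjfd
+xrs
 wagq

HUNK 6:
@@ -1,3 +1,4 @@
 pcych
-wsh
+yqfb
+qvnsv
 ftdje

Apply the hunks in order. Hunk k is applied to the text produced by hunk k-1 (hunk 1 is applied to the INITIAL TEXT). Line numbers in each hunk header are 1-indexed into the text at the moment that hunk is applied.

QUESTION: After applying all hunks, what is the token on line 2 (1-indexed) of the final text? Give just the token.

Answer: yqfb

Derivation:
Hunk 1: at line 6 remove [kkbxs,ffpwi,iugo] add [ayl,tjp] -> 13 lines: pcych wsh gvj jsr answ kkv ayl tjp tjtcf vzxr rzqye qhs wagq
Hunk 2: at line 1 remove [gvj,jsr,answ] add [dls,lphg,cvyyj] -> 13 lines: pcych wsh dls lphg cvyyj kkv ayl tjp tjtcf vzxr rzqye qhs wagq
Hunk 3: at line 8 remove [tjtcf,vzxr,rzqye] add [vionm] -> 11 lines: pcych wsh dls lphg cvyyj kkv ayl tjp vionm qhs wagq
Hunk 4: at line 2 remove [dls,lphg] add [ftdje] -> 10 lines: pcych wsh ftdje cvyyj kkv ayl tjp vionm qhs wagq
Hunk 5: at line 8 remove [qhs] add [wjfd,xrs] -> 11 lines: pcych wsh ftdje cvyyj kkv ayl tjp vionm wjfd xrs wagq
Hunk 6: at line 1 remove [wsh] add [yqfb,qvnsv] -> 12 lines: pcych yqfb qvnsv ftdje cvyyj kkv ayl tjp vionm wjfd xrs wagq
Final line 2: yqfb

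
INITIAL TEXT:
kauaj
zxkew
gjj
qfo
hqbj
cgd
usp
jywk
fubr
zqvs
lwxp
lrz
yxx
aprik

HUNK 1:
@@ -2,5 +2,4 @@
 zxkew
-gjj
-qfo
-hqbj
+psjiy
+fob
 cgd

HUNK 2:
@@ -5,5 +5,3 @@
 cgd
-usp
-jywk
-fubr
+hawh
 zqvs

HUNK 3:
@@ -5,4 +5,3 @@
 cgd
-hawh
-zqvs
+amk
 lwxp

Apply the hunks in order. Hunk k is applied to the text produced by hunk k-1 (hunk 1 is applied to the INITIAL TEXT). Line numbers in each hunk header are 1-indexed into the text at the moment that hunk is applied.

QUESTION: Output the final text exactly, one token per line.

Hunk 1: at line 2 remove [gjj,qfo,hqbj] add [psjiy,fob] -> 13 lines: kauaj zxkew psjiy fob cgd usp jywk fubr zqvs lwxp lrz yxx aprik
Hunk 2: at line 5 remove [usp,jywk,fubr] add [hawh] -> 11 lines: kauaj zxkew psjiy fob cgd hawh zqvs lwxp lrz yxx aprik
Hunk 3: at line 5 remove [hawh,zqvs] add [amk] -> 10 lines: kauaj zxkew psjiy fob cgd amk lwxp lrz yxx aprik

Answer: kauaj
zxkew
psjiy
fob
cgd
amk
lwxp
lrz
yxx
aprik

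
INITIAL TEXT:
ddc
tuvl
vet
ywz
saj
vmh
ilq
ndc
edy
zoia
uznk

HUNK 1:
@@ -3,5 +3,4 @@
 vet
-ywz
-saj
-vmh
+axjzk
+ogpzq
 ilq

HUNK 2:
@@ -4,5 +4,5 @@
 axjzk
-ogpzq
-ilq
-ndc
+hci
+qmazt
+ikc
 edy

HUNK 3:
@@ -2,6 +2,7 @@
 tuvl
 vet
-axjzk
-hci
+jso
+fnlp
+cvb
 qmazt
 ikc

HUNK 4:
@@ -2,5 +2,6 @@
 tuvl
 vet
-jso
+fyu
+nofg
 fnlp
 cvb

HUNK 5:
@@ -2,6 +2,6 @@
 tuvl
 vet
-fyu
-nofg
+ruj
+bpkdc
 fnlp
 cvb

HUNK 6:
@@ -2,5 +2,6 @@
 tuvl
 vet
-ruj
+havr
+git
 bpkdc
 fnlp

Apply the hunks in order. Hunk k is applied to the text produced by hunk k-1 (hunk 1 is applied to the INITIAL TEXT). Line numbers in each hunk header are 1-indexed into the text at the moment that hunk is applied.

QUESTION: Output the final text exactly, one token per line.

Answer: ddc
tuvl
vet
havr
git
bpkdc
fnlp
cvb
qmazt
ikc
edy
zoia
uznk

Derivation:
Hunk 1: at line 3 remove [ywz,saj,vmh] add [axjzk,ogpzq] -> 10 lines: ddc tuvl vet axjzk ogpzq ilq ndc edy zoia uznk
Hunk 2: at line 4 remove [ogpzq,ilq,ndc] add [hci,qmazt,ikc] -> 10 lines: ddc tuvl vet axjzk hci qmazt ikc edy zoia uznk
Hunk 3: at line 2 remove [axjzk,hci] add [jso,fnlp,cvb] -> 11 lines: ddc tuvl vet jso fnlp cvb qmazt ikc edy zoia uznk
Hunk 4: at line 2 remove [jso] add [fyu,nofg] -> 12 lines: ddc tuvl vet fyu nofg fnlp cvb qmazt ikc edy zoia uznk
Hunk 5: at line 2 remove [fyu,nofg] add [ruj,bpkdc] -> 12 lines: ddc tuvl vet ruj bpkdc fnlp cvb qmazt ikc edy zoia uznk
Hunk 6: at line 2 remove [ruj] add [havr,git] -> 13 lines: ddc tuvl vet havr git bpkdc fnlp cvb qmazt ikc edy zoia uznk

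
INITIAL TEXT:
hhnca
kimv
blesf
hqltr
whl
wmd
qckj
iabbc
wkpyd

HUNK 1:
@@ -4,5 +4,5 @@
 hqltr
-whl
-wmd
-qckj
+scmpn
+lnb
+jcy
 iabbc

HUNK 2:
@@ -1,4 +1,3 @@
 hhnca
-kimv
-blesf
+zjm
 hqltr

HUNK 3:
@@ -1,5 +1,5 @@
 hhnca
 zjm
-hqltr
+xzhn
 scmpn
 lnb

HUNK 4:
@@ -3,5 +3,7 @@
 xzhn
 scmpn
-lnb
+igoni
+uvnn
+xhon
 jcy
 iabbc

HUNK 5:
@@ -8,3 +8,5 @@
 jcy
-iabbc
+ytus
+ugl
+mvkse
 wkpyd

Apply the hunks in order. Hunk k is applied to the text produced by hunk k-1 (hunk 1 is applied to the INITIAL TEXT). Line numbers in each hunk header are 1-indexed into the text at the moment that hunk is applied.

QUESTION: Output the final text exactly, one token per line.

Answer: hhnca
zjm
xzhn
scmpn
igoni
uvnn
xhon
jcy
ytus
ugl
mvkse
wkpyd

Derivation:
Hunk 1: at line 4 remove [whl,wmd,qckj] add [scmpn,lnb,jcy] -> 9 lines: hhnca kimv blesf hqltr scmpn lnb jcy iabbc wkpyd
Hunk 2: at line 1 remove [kimv,blesf] add [zjm] -> 8 lines: hhnca zjm hqltr scmpn lnb jcy iabbc wkpyd
Hunk 3: at line 1 remove [hqltr] add [xzhn] -> 8 lines: hhnca zjm xzhn scmpn lnb jcy iabbc wkpyd
Hunk 4: at line 3 remove [lnb] add [igoni,uvnn,xhon] -> 10 lines: hhnca zjm xzhn scmpn igoni uvnn xhon jcy iabbc wkpyd
Hunk 5: at line 8 remove [iabbc] add [ytus,ugl,mvkse] -> 12 lines: hhnca zjm xzhn scmpn igoni uvnn xhon jcy ytus ugl mvkse wkpyd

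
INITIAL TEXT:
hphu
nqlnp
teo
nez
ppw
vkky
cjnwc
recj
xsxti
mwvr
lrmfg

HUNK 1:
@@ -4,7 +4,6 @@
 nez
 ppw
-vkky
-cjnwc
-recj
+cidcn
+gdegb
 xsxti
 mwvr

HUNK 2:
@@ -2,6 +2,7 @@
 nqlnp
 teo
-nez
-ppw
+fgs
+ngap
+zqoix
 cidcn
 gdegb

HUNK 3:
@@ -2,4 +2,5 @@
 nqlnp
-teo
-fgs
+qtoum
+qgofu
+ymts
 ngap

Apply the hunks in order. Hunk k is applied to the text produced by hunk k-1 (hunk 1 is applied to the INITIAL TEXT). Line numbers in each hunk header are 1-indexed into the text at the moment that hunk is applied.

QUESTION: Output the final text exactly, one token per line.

Hunk 1: at line 4 remove [vkky,cjnwc,recj] add [cidcn,gdegb] -> 10 lines: hphu nqlnp teo nez ppw cidcn gdegb xsxti mwvr lrmfg
Hunk 2: at line 2 remove [nez,ppw] add [fgs,ngap,zqoix] -> 11 lines: hphu nqlnp teo fgs ngap zqoix cidcn gdegb xsxti mwvr lrmfg
Hunk 3: at line 2 remove [teo,fgs] add [qtoum,qgofu,ymts] -> 12 lines: hphu nqlnp qtoum qgofu ymts ngap zqoix cidcn gdegb xsxti mwvr lrmfg

Answer: hphu
nqlnp
qtoum
qgofu
ymts
ngap
zqoix
cidcn
gdegb
xsxti
mwvr
lrmfg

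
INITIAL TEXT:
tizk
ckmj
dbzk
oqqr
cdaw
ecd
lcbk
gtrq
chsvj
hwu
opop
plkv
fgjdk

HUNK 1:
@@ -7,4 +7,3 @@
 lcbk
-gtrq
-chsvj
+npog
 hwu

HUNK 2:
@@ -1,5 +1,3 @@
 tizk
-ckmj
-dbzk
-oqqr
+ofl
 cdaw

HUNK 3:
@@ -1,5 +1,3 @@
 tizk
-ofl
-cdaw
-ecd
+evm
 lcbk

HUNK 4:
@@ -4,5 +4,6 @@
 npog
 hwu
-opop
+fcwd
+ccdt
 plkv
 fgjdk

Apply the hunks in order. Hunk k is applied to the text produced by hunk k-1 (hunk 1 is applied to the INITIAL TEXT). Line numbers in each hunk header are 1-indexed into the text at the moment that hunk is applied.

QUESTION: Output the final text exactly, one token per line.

Answer: tizk
evm
lcbk
npog
hwu
fcwd
ccdt
plkv
fgjdk

Derivation:
Hunk 1: at line 7 remove [gtrq,chsvj] add [npog] -> 12 lines: tizk ckmj dbzk oqqr cdaw ecd lcbk npog hwu opop plkv fgjdk
Hunk 2: at line 1 remove [ckmj,dbzk,oqqr] add [ofl] -> 10 lines: tizk ofl cdaw ecd lcbk npog hwu opop plkv fgjdk
Hunk 3: at line 1 remove [ofl,cdaw,ecd] add [evm] -> 8 lines: tizk evm lcbk npog hwu opop plkv fgjdk
Hunk 4: at line 4 remove [opop] add [fcwd,ccdt] -> 9 lines: tizk evm lcbk npog hwu fcwd ccdt plkv fgjdk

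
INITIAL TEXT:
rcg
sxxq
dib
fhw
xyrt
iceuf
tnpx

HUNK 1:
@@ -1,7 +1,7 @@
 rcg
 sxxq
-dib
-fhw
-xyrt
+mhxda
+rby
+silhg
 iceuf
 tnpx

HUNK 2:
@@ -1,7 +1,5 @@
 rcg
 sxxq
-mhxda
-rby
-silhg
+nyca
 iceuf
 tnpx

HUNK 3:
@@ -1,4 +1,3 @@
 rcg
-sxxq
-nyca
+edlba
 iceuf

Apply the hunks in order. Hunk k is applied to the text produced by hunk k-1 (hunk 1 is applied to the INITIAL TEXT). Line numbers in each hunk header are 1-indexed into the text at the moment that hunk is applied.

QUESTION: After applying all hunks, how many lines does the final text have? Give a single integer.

Answer: 4

Derivation:
Hunk 1: at line 1 remove [dib,fhw,xyrt] add [mhxda,rby,silhg] -> 7 lines: rcg sxxq mhxda rby silhg iceuf tnpx
Hunk 2: at line 1 remove [mhxda,rby,silhg] add [nyca] -> 5 lines: rcg sxxq nyca iceuf tnpx
Hunk 3: at line 1 remove [sxxq,nyca] add [edlba] -> 4 lines: rcg edlba iceuf tnpx
Final line count: 4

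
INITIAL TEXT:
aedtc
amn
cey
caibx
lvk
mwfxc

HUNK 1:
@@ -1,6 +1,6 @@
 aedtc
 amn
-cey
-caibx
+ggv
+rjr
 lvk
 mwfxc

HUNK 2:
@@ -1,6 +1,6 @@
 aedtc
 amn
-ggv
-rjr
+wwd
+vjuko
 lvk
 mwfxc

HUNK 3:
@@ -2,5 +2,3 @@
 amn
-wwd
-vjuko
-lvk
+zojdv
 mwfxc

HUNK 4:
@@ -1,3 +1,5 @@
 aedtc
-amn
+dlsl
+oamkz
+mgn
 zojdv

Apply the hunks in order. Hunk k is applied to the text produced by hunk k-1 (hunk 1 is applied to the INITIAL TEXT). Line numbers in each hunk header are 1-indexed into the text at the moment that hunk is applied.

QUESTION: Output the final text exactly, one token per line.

Hunk 1: at line 1 remove [cey,caibx] add [ggv,rjr] -> 6 lines: aedtc amn ggv rjr lvk mwfxc
Hunk 2: at line 1 remove [ggv,rjr] add [wwd,vjuko] -> 6 lines: aedtc amn wwd vjuko lvk mwfxc
Hunk 3: at line 2 remove [wwd,vjuko,lvk] add [zojdv] -> 4 lines: aedtc amn zojdv mwfxc
Hunk 4: at line 1 remove [amn] add [dlsl,oamkz,mgn] -> 6 lines: aedtc dlsl oamkz mgn zojdv mwfxc

Answer: aedtc
dlsl
oamkz
mgn
zojdv
mwfxc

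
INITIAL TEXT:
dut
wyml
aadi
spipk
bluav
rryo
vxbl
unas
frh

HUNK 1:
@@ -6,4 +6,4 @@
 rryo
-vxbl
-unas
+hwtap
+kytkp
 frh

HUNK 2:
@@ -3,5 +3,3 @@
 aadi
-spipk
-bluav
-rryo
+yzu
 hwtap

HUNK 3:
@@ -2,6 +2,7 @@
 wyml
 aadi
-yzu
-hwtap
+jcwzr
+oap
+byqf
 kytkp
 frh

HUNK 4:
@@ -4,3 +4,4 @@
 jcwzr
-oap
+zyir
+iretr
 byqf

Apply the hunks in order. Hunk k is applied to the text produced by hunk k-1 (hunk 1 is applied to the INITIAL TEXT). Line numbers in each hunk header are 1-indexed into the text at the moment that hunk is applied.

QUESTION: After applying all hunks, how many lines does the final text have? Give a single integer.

Answer: 9

Derivation:
Hunk 1: at line 6 remove [vxbl,unas] add [hwtap,kytkp] -> 9 lines: dut wyml aadi spipk bluav rryo hwtap kytkp frh
Hunk 2: at line 3 remove [spipk,bluav,rryo] add [yzu] -> 7 lines: dut wyml aadi yzu hwtap kytkp frh
Hunk 3: at line 2 remove [yzu,hwtap] add [jcwzr,oap,byqf] -> 8 lines: dut wyml aadi jcwzr oap byqf kytkp frh
Hunk 4: at line 4 remove [oap] add [zyir,iretr] -> 9 lines: dut wyml aadi jcwzr zyir iretr byqf kytkp frh
Final line count: 9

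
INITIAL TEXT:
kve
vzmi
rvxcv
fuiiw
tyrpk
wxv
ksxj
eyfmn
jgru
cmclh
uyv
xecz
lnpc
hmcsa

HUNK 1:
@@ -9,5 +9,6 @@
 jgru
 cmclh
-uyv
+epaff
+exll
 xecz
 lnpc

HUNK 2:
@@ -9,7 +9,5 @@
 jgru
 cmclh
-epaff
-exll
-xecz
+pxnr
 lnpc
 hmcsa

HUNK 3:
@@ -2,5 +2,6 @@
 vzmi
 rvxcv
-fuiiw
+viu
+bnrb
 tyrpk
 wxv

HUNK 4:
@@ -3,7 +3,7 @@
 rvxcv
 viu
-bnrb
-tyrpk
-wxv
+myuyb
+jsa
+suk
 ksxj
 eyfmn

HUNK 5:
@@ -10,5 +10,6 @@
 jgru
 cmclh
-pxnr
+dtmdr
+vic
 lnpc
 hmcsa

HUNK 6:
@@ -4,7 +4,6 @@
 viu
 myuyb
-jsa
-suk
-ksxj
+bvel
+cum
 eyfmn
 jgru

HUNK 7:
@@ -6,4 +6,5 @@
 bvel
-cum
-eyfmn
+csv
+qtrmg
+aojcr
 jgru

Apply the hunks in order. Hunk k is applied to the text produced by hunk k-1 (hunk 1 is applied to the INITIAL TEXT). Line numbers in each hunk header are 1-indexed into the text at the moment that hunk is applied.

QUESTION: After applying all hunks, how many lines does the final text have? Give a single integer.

Hunk 1: at line 9 remove [uyv] add [epaff,exll] -> 15 lines: kve vzmi rvxcv fuiiw tyrpk wxv ksxj eyfmn jgru cmclh epaff exll xecz lnpc hmcsa
Hunk 2: at line 9 remove [epaff,exll,xecz] add [pxnr] -> 13 lines: kve vzmi rvxcv fuiiw tyrpk wxv ksxj eyfmn jgru cmclh pxnr lnpc hmcsa
Hunk 3: at line 2 remove [fuiiw] add [viu,bnrb] -> 14 lines: kve vzmi rvxcv viu bnrb tyrpk wxv ksxj eyfmn jgru cmclh pxnr lnpc hmcsa
Hunk 4: at line 3 remove [bnrb,tyrpk,wxv] add [myuyb,jsa,suk] -> 14 lines: kve vzmi rvxcv viu myuyb jsa suk ksxj eyfmn jgru cmclh pxnr lnpc hmcsa
Hunk 5: at line 10 remove [pxnr] add [dtmdr,vic] -> 15 lines: kve vzmi rvxcv viu myuyb jsa suk ksxj eyfmn jgru cmclh dtmdr vic lnpc hmcsa
Hunk 6: at line 4 remove [jsa,suk,ksxj] add [bvel,cum] -> 14 lines: kve vzmi rvxcv viu myuyb bvel cum eyfmn jgru cmclh dtmdr vic lnpc hmcsa
Hunk 7: at line 6 remove [cum,eyfmn] add [csv,qtrmg,aojcr] -> 15 lines: kve vzmi rvxcv viu myuyb bvel csv qtrmg aojcr jgru cmclh dtmdr vic lnpc hmcsa
Final line count: 15

Answer: 15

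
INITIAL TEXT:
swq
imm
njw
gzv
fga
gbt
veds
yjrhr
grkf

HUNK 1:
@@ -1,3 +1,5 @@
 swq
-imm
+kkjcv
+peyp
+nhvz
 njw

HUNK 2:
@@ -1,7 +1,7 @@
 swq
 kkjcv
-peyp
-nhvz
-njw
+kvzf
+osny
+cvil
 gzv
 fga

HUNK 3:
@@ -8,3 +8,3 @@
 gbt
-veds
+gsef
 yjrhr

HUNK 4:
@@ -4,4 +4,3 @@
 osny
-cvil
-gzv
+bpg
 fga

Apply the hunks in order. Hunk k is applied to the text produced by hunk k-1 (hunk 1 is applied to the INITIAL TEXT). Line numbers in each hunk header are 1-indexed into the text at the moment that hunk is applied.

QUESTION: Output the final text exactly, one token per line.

Answer: swq
kkjcv
kvzf
osny
bpg
fga
gbt
gsef
yjrhr
grkf

Derivation:
Hunk 1: at line 1 remove [imm] add [kkjcv,peyp,nhvz] -> 11 lines: swq kkjcv peyp nhvz njw gzv fga gbt veds yjrhr grkf
Hunk 2: at line 1 remove [peyp,nhvz,njw] add [kvzf,osny,cvil] -> 11 lines: swq kkjcv kvzf osny cvil gzv fga gbt veds yjrhr grkf
Hunk 3: at line 8 remove [veds] add [gsef] -> 11 lines: swq kkjcv kvzf osny cvil gzv fga gbt gsef yjrhr grkf
Hunk 4: at line 4 remove [cvil,gzv] add [bpg] -> 10 lines: swq kkjcv kvzf osny bpg fga gbt gsef yjrhr grkf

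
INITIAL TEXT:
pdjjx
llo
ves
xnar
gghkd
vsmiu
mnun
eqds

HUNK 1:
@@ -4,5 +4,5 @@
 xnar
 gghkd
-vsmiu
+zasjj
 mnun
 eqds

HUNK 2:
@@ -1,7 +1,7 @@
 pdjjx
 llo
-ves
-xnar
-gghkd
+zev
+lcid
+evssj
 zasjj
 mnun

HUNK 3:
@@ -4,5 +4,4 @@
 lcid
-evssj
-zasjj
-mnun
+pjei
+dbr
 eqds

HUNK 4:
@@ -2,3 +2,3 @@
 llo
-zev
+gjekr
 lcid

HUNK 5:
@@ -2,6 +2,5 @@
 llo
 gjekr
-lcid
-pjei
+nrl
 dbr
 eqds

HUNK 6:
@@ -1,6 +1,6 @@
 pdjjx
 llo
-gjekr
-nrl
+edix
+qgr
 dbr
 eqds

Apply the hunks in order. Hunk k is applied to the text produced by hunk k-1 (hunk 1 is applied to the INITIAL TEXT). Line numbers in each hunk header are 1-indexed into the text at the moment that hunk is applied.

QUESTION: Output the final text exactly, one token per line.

Answer: pdjjx
llo
edix
qgr
dbr
eqds

Derivation:
Hunk 1: at line 4 remove [vsmiu] add [zasjj] -> 8 lines: pdjjx llo ves xnar gghkd zasjj mnun eqds
Hunk 2: at line 1 remove [ves,xnar,gghkd] add [zev,lcid,evssj] -> 8 lines: pdjjx llo zev lcid evssj zasjj mnun eqds
Hunk 3: at line 4 remove [evssj,zasjj,mnun] add [pjei,dbr] -> 7 lines: pdjjx llo zev lcid pjei dbr eqds
Hunk 4: at line 2 remove [zev] add [gjekr] -> 7 lines: pdjjx llo gjekr lcid pjei dbr eqds
Hunk 5: at line 2 remove [lcid,pjei] add [nrl] -> 6 lines: pdjjx llo gjekr nrl dbr eqds
Hunk 6: at line 1 remove [gjekr,nrl] add [edix,qgr] -> 6 lines: pdjjx llo edix qgr dbr eqds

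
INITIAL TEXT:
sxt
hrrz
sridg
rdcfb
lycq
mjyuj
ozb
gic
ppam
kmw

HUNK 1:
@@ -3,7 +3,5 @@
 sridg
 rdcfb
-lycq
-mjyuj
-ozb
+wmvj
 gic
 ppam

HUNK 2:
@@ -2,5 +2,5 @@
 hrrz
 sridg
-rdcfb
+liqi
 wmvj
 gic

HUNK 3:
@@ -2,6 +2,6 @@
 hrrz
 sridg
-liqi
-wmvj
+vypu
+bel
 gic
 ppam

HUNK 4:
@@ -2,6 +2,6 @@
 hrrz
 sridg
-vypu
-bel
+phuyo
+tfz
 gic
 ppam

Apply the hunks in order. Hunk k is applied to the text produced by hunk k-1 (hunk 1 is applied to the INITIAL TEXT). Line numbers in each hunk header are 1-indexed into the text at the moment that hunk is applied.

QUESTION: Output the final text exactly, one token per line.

Hunk 1: at line 3 remove [lycq,mjyuj,ozb] add [wmvj] -> 8 lines: sxt hrrz sridg rdcfb wmvj gic ppam kmw
Hunk 2: at line 2 remove [rdcfb] add [liqi] -> 8 lines: sxt hrrz sridg liqi wmvj gic ppam kmw
Hunk 3: at line 2 remove [liqi,wmvj] add [vypu,bel] -> 8 lines: sxt hrrz sridg vypu bel gic ppam kmw
Hunk 4: at line 2 remove [vypu,bel] add [phuyo,tfz] -> 8 lines: sxt hrrz sridg phuyo tfz gic ppam kmw

Answer: sxt
hrrz
sridg
phuyo
tfz
gic
ppam
kmw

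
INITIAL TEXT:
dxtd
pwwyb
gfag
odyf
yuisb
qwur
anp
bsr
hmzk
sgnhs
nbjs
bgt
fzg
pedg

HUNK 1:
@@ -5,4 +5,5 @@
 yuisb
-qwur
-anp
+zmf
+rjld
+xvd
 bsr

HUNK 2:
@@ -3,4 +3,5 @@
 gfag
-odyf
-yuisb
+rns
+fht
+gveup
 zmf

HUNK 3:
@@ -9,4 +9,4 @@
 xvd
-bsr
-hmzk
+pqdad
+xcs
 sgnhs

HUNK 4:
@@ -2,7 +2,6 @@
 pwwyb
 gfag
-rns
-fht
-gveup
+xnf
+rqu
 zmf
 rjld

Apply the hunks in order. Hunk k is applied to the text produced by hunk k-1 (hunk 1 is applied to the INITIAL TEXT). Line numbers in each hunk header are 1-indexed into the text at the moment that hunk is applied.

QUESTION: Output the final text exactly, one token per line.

Hunk 1: at line 5 remove [qwur,anp] add [zmf,rjld,xvd] -> 15 lines: dxtd pwwyb gfag odyf yuisb zmf rjld xvd bsr hmzk sgnhs nbjs bgt fzg pedg
Hunk 2: at line 3 remove [odyf,yuisb] add [rns,fht,gveup] -> 16 lines: dxtd pwwyb gfag rns fht gveup zmf rjld xvd bsr hmzk sgnhs nbjs bgt fzg pedg
Hunk 3: at line 9 remove [bsr,hmzk] add [pqdad,xcs] -> 16 lines: dxtd pwwyb gfag rns fht gveup zmf rjld xvd pqdad xcs sgnhs nbjs bgt fzg pedg
Hunk 4: at line 2 remove [rns,fht,gveup] add [xnf,rqu] -> 15 lines: dxtd pwwyb gfag xnf rqu zmf rjld xvd pqdad xcs sgnhs nbjs bgt fzg pedg

Answer: dxtd
pwwyb
gfag
xnf
rqu
zmf
rjld
xvd
pqdad
xcs
sgnhs
nbjs
bgt
fzg
pedg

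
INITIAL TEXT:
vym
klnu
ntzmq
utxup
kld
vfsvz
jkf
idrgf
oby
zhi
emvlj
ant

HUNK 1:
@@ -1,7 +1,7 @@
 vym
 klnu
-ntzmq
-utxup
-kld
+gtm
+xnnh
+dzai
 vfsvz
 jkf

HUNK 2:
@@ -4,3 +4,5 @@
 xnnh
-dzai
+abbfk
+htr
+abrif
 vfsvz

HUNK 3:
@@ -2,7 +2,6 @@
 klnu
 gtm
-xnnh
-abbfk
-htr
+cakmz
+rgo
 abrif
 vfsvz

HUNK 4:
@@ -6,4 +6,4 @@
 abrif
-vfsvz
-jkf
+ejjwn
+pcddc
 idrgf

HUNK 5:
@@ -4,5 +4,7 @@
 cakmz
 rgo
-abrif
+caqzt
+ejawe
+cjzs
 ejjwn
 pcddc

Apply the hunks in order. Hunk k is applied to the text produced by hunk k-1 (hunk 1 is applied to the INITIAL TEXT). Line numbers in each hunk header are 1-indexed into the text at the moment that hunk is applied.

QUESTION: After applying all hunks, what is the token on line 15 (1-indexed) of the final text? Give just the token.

Hunk 1: at line 1 remove [ntzmq,utxup,kld] add [gtm,xnnh,dzai] -> 12 lines: vym klnu gtm xnnh dzai vfsvz jkf idrgf oby zhi emvlj ant
Hunk 2: at line 4 remove [dzai] add [abbfk,htr,abrif] -> 14 lines: vym klnu gtm xnnh abbfk htr abrif vfsvz jkf idrgf oby zhi emvlj ant
Hunk 3: at line 2 remove [xnnh,abbfk,htr] add [cakmz,rgo] -> 13 lines: vym klnu gtm cakmz rgo abrif vfsvz jkf idrgf oby zhi emvlj ant
Hunk 4: at line 6 remove [vfsvz,jkf] add [ejjwn,pcddc] -> 13 lines: vym klnu gtm cakmz rgo abrif ejjwn pcddc idrgf oby zhi emvlj ant
Hunk 5: at line 4 remove [abrif] add [caqzt,ejawe,cjzs] -> 15 lines: vym klnu gtm cakmz rgo caqzt ejawe cjzs ejjwn pcddc idrgf oby zhi emvlj ant
Final line 15: ant

Answer: ant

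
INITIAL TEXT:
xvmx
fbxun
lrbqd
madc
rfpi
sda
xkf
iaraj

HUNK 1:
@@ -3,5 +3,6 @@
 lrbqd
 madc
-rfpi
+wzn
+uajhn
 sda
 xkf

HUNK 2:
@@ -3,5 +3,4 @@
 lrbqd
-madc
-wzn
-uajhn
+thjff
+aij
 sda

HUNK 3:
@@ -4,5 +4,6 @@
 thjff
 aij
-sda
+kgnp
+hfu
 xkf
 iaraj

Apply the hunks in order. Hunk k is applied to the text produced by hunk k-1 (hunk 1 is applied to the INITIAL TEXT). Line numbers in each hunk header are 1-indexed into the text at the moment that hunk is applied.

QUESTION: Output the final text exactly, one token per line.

Hunk 1: at line 3 remove [rfpi] add [wzn,uajhn] -> 9 lines: xvmx fbxun lrbqd madc wzn uajhn sda xkf iaraj
Hunk 2: at line 3 remove [madc,wzn,uajhn] add [thjff,aij] -> 8 lines: xvmx fbxun lrbqd thjff aij sda xkf iaraj
Hunk 3: at line 4 remove [sda] add [kgnp,hfu] -> 9 lines: xvmx fbxun lrbqd thjff aij kgnp hfu xkf iaraj

Answer: xvmx
fbxun
lrbqd
thjff
aij
kgnp
hfu
xkf
iaraj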